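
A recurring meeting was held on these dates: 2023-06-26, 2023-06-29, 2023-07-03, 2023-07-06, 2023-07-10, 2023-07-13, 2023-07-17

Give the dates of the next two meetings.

Gaps: 3, 4, 3, 4, 3, 4 days — not constant, but cyclic with period 2.
The events fall on every Monday and Thursday.
The following Thursday is 2023-07-20.
Next Monday: 2023-07-24.

2023-07-20, 2023-07-24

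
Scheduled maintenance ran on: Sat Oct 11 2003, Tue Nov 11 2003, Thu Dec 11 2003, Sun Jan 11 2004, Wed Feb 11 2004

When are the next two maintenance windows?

Gaps: 31, 30, 31, 31 days — not constant. Every event is on the 11th of the month.
Pattern: the 11th of each month.
Next: March 2004 → Thu Mar 11 2004.
April 2004: Sun Apr 11 2004.

Thu Mar 11 2004, Sun Apr 11 2004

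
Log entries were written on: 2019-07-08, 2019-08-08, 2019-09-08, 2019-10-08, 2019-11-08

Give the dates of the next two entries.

The day-of-month is always 8 (31, 31, 30, 31 days between events).
So this recurs on the 8th of each month.
December 2019: 2019-12-08.
Next: January 2020 → 2020-01-08.

2019-12-08, 2020-01-08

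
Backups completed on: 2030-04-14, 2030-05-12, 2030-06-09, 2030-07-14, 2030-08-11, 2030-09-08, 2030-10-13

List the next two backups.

Gaps: 28, 28, 35, 28, 28, 35 days — a mix of 28 and 35. Every date is a Sunday.
Each is the 2nd Sunday of its month.
November 2030 — 2nd Sunday is 2030-11-10.
December 2030 — 2nd Sunday is 2030-12-08.

2030-11-10, 2030-12-08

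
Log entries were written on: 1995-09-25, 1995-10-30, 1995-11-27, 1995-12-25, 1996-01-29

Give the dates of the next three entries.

Every date is a Monday; gaps 35, 28, 28, 35 days.
Each is the last Monday of its month (at least one falls on the 29th or later, ruling out '4th Monday').
February 1996 ends with Monday 1996-02-26.
Last Monday of March 1996: 1996-03-25.
Last Monday of April 1996: 1996-04-29.

1996-02-26, 1996-03-25, 1996-04-29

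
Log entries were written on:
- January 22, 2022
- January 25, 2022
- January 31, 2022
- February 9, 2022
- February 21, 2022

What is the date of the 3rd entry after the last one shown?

Gaps: 3, 6, 9, 12 days — each gap is 3 larger than the previous one.
Next gap: 15 days. February 21, 2022 + 15 days = March 8, 2022.
Next gap: 18 days. March 8, 2022 + 18 days = March 26, 2022.
Next gap: 21 days. March 26, 2022 + 21 days = April 16, 2022.

April 16, 2022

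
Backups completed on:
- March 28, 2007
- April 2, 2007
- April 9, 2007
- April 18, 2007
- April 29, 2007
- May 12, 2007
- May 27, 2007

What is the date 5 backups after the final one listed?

Gaps: 5, 7, 9, 11, 13, 15 days — each gap is 2 larger than the previous one.
Next gap: 17 days. May 27, 2007 + 17 days = June 13, 2007.
Next gap: 19 days. June 13, 2007 + 19 days = July 2, 2007.
Next gap: 21 days. July 2, 2007 + 21 days = July 23, 2007.
Next gap: 23 days. July 23, 2007 + 23 days = August 15, 2007.
Next gap: 25 days. August 15, 2007 + 25 days = September 9, 2007.

September 9, 2007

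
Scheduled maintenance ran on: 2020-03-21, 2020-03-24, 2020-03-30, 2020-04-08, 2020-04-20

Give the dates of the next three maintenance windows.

2020-05-05, 2020-05-23, 2020-06-13

Gaps: 3, 6, 9, 12 days — each gap is 3 larger than the previous one.
Next gap: 15 days. 2020-04-20 + 15 days = 2020-05-05.
Next gap: 18 days. 2020-05-05 + 18 days = 2020-05-23.
Next gap: 21 days. 2020-05-23 + 21 days = 2020-06-13.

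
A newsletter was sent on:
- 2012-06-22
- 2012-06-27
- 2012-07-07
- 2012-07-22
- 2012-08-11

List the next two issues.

Gaps: 5, 10, 15, 20 days — each gap is 5 larger than the previous one.
Next gap: 25 days. 2012-08-11 + 25 days = 2012-09-05.
Next gap: 30 days. 2012-09-05 + 30 days = 2012-10-05.

2012-09-05, 2012-10-05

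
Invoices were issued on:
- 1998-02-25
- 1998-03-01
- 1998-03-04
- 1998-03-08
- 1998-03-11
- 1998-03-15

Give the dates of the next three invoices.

Gaps: 4, 3, 4, 3, 4 days — not constant, but cyclic with period 2.
The events fall on every Wednesday and Sunday.
Next Wednesday: 1998-03-18.
The following Sunday is 1998-03-22.
Next Wednesday: 1998-03-25.

1998-03-18, 1998-03-22, 1998-03-25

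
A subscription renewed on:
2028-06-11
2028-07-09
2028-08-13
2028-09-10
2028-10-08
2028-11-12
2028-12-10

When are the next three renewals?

2029-01-14, 2029-02-11, 2029-03-11

All dates are Sundays, 28, 35, 28, 28, 35, 28 days apart.
Specifically, the 2nd Sunday of each month.
2nd Sunday of January 2029: 2029-01-14.
2nd Sunday of February 2029: 2029-02-11.
March 2029 — 2nd Sunday is 2029-03-11.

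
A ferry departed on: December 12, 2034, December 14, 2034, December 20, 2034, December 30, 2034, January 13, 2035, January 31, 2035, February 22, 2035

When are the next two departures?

March 20, 2035; April 19, 2035

Intervals are 2, 6, 10, 14, 18, 22 days — an arithmetic progression with common difference 4.
Next gap: 26 days. February 22, 2035 + 26 days = March 20, 2035.
Next gap: 30 days. March 20, 2035 + 30 days = April 19, 2035.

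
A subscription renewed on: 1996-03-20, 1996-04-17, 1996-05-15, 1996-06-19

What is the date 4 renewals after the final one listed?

1996-10-16

These are Wednesdays at 28- or 35-day spacing (28, 28, 35).
The pattern: 3rd Wednesday of the month.
July 1996 — 3rd Wednesday is 1996-07-17.
3rd Wednesday of August 1996: 1996-08-21.
September 1996 — 3rd Wednesday is 1996-09-18.
October 1996 — 3rd Wednesday is 1996-10-16.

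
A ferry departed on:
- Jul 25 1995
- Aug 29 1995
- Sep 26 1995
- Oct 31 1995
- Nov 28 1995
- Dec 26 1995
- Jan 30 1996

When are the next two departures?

All Tuesdays; the gaps (35, 28, 35, 28, 28, 35) vary with month length.
This is the last Tuesday of each month.
Last Tuesday of February 1996: Feb 27 1996.
March 1996 ends with Tuesday Mar 26 1996.

Feb 27 1996, Mar 26 1996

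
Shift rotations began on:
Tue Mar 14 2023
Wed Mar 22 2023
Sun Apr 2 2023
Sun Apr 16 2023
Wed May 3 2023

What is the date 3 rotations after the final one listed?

The spacing grows by 3 each time: 8, 11, 14, 17 days.
Next gap: 20 days. Wed May 3 2023 + 20 days = Tue May 23 2023.
Next gap: 23 days. Tue May 23 2023 + 23 days = Thu Jun 15 2023.
Next gap: 26 days. Thu Jun 15 2023 + 26 days = Tue Jul 11 2023.

Tue Jul 11 2023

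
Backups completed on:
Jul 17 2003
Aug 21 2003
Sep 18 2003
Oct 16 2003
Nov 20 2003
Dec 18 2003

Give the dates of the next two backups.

Jan 15 2004, Feb 19 2004

Gaps: 35, 28, 28, 35, 28 days — a mix of 28 and 35. Every date is a Thursday.
Each is the 3rd Thursday of its month.
3rd Thursday of January 2004: Jan 15 2004.
February 2004 — 3rd Thursday is Feb 19 2004.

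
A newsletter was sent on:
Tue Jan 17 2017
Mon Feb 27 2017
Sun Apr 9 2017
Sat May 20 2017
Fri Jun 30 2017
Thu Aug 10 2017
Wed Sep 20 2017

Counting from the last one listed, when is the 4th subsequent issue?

Every event comes 41 days after the last (41, 41, 41, 41, 41, 41).
Wed Sep 20 2017 + 41 days = Tue Oct 31 2017.
Tue Oct 31 2017 + 41 days = Mon Dec 11 2017.
Mon Dec 11 2017 + 41 days = Sun Jan 21 2018.
Sun Jan 21 2018 + 41 days = Sat Mar 3 2018.

Sat Mar 3 2018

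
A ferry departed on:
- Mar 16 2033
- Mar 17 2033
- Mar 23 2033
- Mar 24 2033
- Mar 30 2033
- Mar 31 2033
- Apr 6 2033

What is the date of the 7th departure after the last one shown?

Apr 28 2033

The gap pattern 1, 6, 1, 6, 1, 6 repeats every 2 events.
These are the Wednesdays and Thursdays of each week.
The following Thursday is Apr 7 2033.
Next Wednesday: Apr 13 2033.
The following Thursday is Apr 14 2033.
The following Wednesday is Apr 20 2033.
Next Thursday: Apr 21 2033.
The following Wednesday is Apr 27 2033.
The following Thursday is Apr 28 2033.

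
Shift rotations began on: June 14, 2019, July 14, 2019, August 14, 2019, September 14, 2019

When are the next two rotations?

The day-of-month is always 14 (30, 31, 31 days between events).
So this recurs on the 14th of each month.
Next: October 2019 → October 14, 2019.
Next: November 2019 → November 14, 2019.

October 14, 2019; November 14, 2019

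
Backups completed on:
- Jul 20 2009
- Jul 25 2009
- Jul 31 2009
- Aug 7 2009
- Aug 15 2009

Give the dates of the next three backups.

Aug 24 2009, Sep 3 2009, Sep 14 2009

Gaps: 5, 6, 7, 8 days — each gap is 1 larger than the previous one.
Next gap: 9 days. Aug 15 2009 + 9 days = Aug 24 2009.
Next gap: 10 days. Aug 24 2009 + 10 days = Sep 3 2009.
Next gap: 11 days. Sep 3 2009 + 11 days = Sep 14 2009.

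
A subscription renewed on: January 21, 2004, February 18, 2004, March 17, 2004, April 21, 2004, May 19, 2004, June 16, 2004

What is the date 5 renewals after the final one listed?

November 17, 2004

All dates are Wednesdays, 28, 28, 35, 28, 28 days apart.
Specifically, the 3rd Wednesday of each month.
3rd Wednesday of July 2004: July 21, 2004.
3rd Wednesday of August 2004: August 18, 2004.
September 2004 — 3rd Wednesday is September 15, 2004.
October 2004 — 3rd Wednesday is October 20, 2004.
November 2004 — 3rd Wednesday is November 17, 2004.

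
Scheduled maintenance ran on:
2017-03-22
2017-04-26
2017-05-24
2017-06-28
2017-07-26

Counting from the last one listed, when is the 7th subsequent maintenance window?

2018-02-28

Gaps: 35, 28, 35, 28 days — a mix of 28 and 35. Every date is a Wednesday.
Each is the 4th Wednesday of its month.
4th Wednesday of August 2017: 2017-08-23.
4th Wednesday of September 2017: 2017-09-27.
4th Wednesday of October 2017: 2017-10-25.
November 2017 — 4th Wednesday is 2017-11-22.
4th Wednesday of December 2017: 2017-12-27.
January 2018 — 4th Wednesday is 2018-01-24.
February 2018 — 4th Wednesday is 2018-02-28.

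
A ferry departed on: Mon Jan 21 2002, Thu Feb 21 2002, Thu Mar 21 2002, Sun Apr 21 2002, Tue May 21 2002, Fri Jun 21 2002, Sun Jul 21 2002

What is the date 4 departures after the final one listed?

Gaps: 31, 28, 31, 30, 31, 30 days — not constant. Every event is on the 21st of the month.
Pattern: the 21st of each month.
August 2002: Wed Aug 21 2002.
September 2002: Sat Sep 21 2002.
October 2002: Mon Oct 21 2002.
Next: November 2002 → Thu Nov 21 2002.

Thu Nov 21 2002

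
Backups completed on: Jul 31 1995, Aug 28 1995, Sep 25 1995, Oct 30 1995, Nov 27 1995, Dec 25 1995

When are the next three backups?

These are Mondays with 28, 28, 35, 28, 28-day gaps.
Each is the final Monday of its month — Jul 31 1995 is past the 28th, so '4th Monday' doesn't fit.
Last Monday of January 1996: Jan 29 1996.
February 1996 ends with Monday Feb 26 1996.
Last Monday of March 1996: Mar 25 1996.

Jan 29 1996, Feb 26 1996, Mar 25 1996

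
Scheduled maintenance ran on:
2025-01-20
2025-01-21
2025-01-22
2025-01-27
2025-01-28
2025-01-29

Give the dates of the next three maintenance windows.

2025-02-03, 2025-02-04, 2025-02-05

Every event lands on a Monday or Tuesday or Wednesday (gaps cycle 1, 1, 5, 1, 1).
So the schedule is: every Monday, Tuesday and Wednesday.
The following Monday is 2025-02-03.
Next Tuesday: 2025-02-04.
Next Wednesday: 2025-02-05.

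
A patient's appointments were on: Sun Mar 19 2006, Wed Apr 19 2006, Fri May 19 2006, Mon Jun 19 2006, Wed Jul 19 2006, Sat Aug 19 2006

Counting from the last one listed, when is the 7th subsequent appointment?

Mon Mar 19 2007

Gaps: 31, 30, 31, 30, 31 days — not constant. Every event is on the 19th of the month.
Pattern: the 19th of each month.
September 2006: Tue Sep 19 2006.
October 2006: Thu Oct 19 2006.
Next: November 2006 → Sun Nov 19 2006.
December 2006: Tue Dec 19 2006.
Next: January 2007 → Fri Jan 19 2007.
February 2007: Mon Feb 19 2007.
Next: March 2007 → Mon Mar 19 2007.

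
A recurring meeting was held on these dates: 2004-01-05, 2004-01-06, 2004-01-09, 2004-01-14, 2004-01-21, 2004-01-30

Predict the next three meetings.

Intervals are 1, 3, 5, 7, 9 days — an arithmetic progression with common difference 2.
Next gap: 11 days. 2004-01-30 + 11 days = 2004-02-10.
Next gap: 13 days. 2004-02-10 + 13 days = 2004-02-23.
Next gap: 15 days. 2004-02-23 + 15 days = 2004-03-09.

2004-02-10, 2004-02-23, 2004-03-09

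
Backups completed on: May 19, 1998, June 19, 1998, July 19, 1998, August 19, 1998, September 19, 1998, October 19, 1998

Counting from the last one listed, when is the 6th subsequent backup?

Each date is the 19th; the gaps (31, 30, 31, 31, 30) track the month lengths.
The rule is the 19th of each month.
November 1998: November 19, 1998.
Next: December 1998 → December 19, 1998.
January 1999: January 19, 1999.
February 1999: February 19, 1999.
Next: March 1999 → March 19, 1999.
April 1999: April 19, 1999.

April 19, 1999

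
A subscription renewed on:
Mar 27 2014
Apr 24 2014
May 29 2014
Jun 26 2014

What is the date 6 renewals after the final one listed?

Dec 25 2014

Every date is a Thursday; gaps 28, 35, 28 days.
Each is the last Thursday of its month (at least one falls on the 29th or later, ruling out '4th Thursday').
July 2014 ends with Thursday Jul 31 2014.
August 2014 ends with Thursday Aug 28 2014.
Last Thursday of September 2014: Sep 25 2014.
October 2014 ends with Thursday Oct 30 2014.
November 2014 ends with Thursday Nov 27 2014.
December 2014 ends with Thursday Dec 25 2014.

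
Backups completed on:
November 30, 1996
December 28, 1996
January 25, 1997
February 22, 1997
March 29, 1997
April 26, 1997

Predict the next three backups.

May 31, 1997; June 28, 1997; July 26, 1997

Every date is a Saturday; gaps 28, 28, 28, 35, 28 days.
Each is the last Saturday of its month (at least one falls on the 29th or later, ruling out '4th Saturday').
May 1997 ends with Saturday May 31, 1997.
June 1997 ends with Saturday June 28, 1997.
July 1997 ends with Saturday July 26, 1997.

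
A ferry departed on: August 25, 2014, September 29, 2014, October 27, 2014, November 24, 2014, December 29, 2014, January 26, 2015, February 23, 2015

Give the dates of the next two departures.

March 30, 2015; April 27, 2015

All Mondays; the gaps (35, 28, 28, 35, 28, 28) vary with month length.
This is the last Monday of each month.
March 2015 ends with Monday March 30, 2015.
Last Monday of April 2015: April 27, 2015.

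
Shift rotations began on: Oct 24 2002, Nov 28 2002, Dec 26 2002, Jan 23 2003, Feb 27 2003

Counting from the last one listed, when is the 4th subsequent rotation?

Jun 26 2003

All dates are Thursdays, 35, 28, 28, 35 days apart.
Specifically, the 4th Thursday of each month.
March 2003 — 4th Thursday is Mar 27 2003.
April 2003 — 4th Thursday is Apr 24 2003.
4th Thursday of May 2003: May 22 2003.
4th Thursday of June 2003: Jun 26 2003.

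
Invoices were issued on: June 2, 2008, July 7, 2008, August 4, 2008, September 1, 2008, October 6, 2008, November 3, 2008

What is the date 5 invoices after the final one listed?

These are Mondays at 28- or 35-day spacing (35, 28, 28, 35, 28).
The pattern: 1st Monday of the month.
December 2008 — 1st Monday is December 1, 2008.
January 2009 — 1st Monday is January 5, 2009.
1st Monday of February 2009: February 2, 2009.
March 2009 — 1st Monday is March 2, 2009.
1st Monday of April 2009: April 6, 2009.

April 6, 2009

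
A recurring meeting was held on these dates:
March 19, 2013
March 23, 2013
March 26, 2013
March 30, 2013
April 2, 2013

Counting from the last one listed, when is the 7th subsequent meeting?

Gaps: 4, 3, 4, 3 days — not constant, but cyclic with period 2.
The events fall on every Tuesday and Saturday.
Next Saturday: April 6, 2013.
Next Tuesday: April 9, 2013.
Next Saturday: April 13, 2013.
The following Tuesday is April 16, 2013.
Next Saturday: April 20, 2013.
The following Tuesday is April 23, 2013.
The following Saturday is April 27, 2013.

April 27, 2013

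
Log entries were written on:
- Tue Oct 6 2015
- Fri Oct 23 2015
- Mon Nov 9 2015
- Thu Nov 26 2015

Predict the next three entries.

Sun Dec 13 2015, Wed Dec 30 2015, Sat Jan 16 2016

Gaps between consecutive events: 17, 17, 17 days — a constant 17-day interval.
Thu Nov 26 2015 + 17 days = Sun Dec 13 2015.
Sun Dec 13 2015 + 17 days = Wed Dec 30 2015.
Wed Dec 30 2015 + 17 days = Sat Jan 16 2016.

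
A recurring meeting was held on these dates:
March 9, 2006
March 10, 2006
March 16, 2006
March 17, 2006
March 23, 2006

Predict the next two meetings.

Gaps: 1, 6, 1, 6 days — not constant, but cyclic with period 2.
The events fall on every Thursday and Friday.
The following Friday is March 24, 2006.
The following Thursday is March 30, 2006.

March 24, 2006; March 30, 2006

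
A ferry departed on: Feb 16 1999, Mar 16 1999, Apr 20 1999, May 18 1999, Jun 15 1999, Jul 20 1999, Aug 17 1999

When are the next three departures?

All dates are Tuesdays, 28, 35, 28, 28, 35, 28 days apart.
Specifically, the 3rd Tuesday of each month.
3rd Tuesday of September 1999: Sep 21 1999.
3rd Tuesday of October 1999: Oct 19 1999.
November 1999 — 3rd Tuesday is Nov 16 1999.

Sep 21 1999, Oct 19 1999, Nov 16 1999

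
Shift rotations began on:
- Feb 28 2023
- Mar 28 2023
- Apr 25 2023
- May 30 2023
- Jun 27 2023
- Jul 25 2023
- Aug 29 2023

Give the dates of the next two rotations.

Sep 26 2023, Oct 31 2023

Every date is a Tuesday; gaps 28, 28, 35, 28, 28, 35 days.
Each is the last Tuesday of its month (at least one falls on the 29th or later, ruling out '4th Tuesday').
September 2023 ends with Tuesday Sep 26 2023.
Last Tuesday of October 2023: Oct 31 2023.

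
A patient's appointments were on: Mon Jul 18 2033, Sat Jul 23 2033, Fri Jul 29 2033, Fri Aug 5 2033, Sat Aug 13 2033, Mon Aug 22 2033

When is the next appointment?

Gaps: 5, 6, 7, 8, 9 days — each gap is 1 larger than the previous one.
Next gap: 10 days. Mon Aug 22 2033 + 10 days = Thu Sep 1 2033.

Thu Sep 1 2033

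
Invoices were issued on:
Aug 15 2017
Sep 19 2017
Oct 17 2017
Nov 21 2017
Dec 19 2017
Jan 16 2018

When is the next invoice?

These are Tuesdays at 28- or 35-day spacing (35, 28, 35, 28, 28).
The pattern: 3rd Tuesday of the month.
3rd Tuesday of February 2018: Feb 20 2018.

Feb 20 2018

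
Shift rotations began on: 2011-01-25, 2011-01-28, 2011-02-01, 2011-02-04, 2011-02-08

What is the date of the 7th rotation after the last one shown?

2011-03-04

Gaps: 3, 4, 3, 4 days — not constant, but cyclic with period 2.
The events fall on every Tuesday and Friday.
The following Friday is 2011-02-11.
The following Tuesday is 2011-02-15.
Next Friday: 2011-02-18.
Next Tuesday: 2011-02-22.
The following Friday is 2011-02-25.
The following Tuesday is 2011-03-01.
Next Friday: 2011-03-04.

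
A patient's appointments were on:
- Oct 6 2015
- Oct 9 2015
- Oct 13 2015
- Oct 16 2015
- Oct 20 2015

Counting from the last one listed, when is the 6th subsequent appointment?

Gaps: 3, 4, 3, 4 days — not constant, but cyclic with period 2.
The events fall on every Tuesday and Friday.
The following Friday is Oct 23 2015.
The following Tuesday is Oct 27 2015.
Next Friday: Oct 30 2015.
Next Tuesday: Nov 3 2015.
Next Friday: Nov 6 2015.
Next Tuesday: Nov 10 2015.

Nov 10 2015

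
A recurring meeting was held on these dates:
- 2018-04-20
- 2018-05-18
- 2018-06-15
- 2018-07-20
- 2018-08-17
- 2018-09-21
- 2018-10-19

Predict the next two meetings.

2018-11-16, 2018-12-21

All dates are Fridays, 28, 28, 35, 28, 35, 28 days apart.
Specifically, the 3rd Friday of each month.
November 2018 — 3rd Friday is 2018-11-16.
3rd Friday of December 2018: 2018-12-21.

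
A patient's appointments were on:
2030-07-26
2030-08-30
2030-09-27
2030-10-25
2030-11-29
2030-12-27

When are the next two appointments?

2031-01-31, 2031-02-28

All Fridays; the gaps (35, 28, 28, 35, 28) vary with month length.
This is the last Friday of each month.
January 2031 ends with Friday 2031-01-31.
Last Friday of February 2031: 2031-02-28.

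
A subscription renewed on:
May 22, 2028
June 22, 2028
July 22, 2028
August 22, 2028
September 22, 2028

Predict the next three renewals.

October 22, 2028; November 22, 2028; December 22, 2028

The day-of-month is always 22 (31, 30, 31, 31 days between events).
So this recurs on the 22nd of each month.
October 2028: October 22, 2028.
Next: November 2028 → November 22, 2028.
Next: December 2028 → December 22, 2028.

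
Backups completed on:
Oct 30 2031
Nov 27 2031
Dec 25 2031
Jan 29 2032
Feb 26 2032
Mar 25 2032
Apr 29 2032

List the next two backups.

May 27 2032, Jun 24 2032

These are Thursdays with 28, 28, 35, 28, 28, 35-day gaps.
Each is the final Thursday of its month — Oct 30 2031 is past the 28th, so '4th Thursday' doesn't fit.
Last Thursday of May 2032: May 27 2032.
June 2032 ends with Thursday Jun 24 2032.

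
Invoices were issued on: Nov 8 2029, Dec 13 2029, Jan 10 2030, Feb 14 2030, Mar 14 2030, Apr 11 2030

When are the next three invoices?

Gaps: 35, 28, 35, 28, 28 days — a mix of 28 and 35. Every date is a Thursday.
Each is the 2nd Thursday of its month.
2nd Thursday of May 2030: May 9 2030.
June 2030 — 2nd Thursday is Jun 13 2030.
2nd Thursday of July 2030: Jul 11 2030.

May 9 2030, Jun 13 2030, Jul 11 2030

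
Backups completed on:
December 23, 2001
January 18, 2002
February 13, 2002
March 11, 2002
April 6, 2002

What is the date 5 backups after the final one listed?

The spacing is 26, 26, 26, 26 days — always 26 days.
April 6, 2002 + 26 days = May 2, 2002.
May 2, 2002 + 26 days = May 28, 2002.
May 28, 2002 + 26 days = June 23, 2002.
June 23, 2002 + 26 days = July 19, 2002.
July 19, 2002 + 26 days = August 14, 2002.

August 14, 2002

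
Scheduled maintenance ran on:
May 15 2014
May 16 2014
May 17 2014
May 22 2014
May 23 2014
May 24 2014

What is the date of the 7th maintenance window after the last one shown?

The gap pattern 1, 1, 5, 1, 1 repeats every 3 events.
These are the Thursdays, Fridays and Saturdays of each week.
The following Thursday is May 29 2014.
The following Friday is May 30 2014.
The following Saturday is May 31 2014.
Next Thursday: Jun 5 2014.
Next Friday: Jun 6 2014.
Next Saturday: Jun 7 2014.
The following Thursday is Jun 12 2014.

Jun 12 2014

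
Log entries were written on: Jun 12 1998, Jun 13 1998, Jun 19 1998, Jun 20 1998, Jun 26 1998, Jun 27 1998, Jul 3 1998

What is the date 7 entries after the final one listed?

Jul 25 1998

The gap pattern 1, 6, 1, 6, 1, 6 repeats every 2 events.
These are the Fridays and Saturdays of each week.
The following Saturday is Jul 4 1998.
The following Friday is Jul 10 1998.
The following Saturday is Jul 11 1998.
The following Friday is Jul 17 1998.
Next Saturday: Jul 18 1998.
Next Friday: Jul 24 1998.
Next Saturday: Jul 25 1998.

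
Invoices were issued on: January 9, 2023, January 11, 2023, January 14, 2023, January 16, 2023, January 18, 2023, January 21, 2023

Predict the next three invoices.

The gap pattern 2, 3, 2, 2, 3 repeats every 3 events.
These are the Mondays, Wednesdays and Saturdays of each week.
Next Monday: January 23, 2023.
The following Wednesday is January 25, 2023.
Next Saturday: January 28, 2023.

January 23, 2023; January 25, 2023; January 28, 2023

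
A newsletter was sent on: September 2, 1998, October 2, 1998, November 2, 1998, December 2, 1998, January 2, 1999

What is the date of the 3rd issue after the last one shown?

Gaps: 30, 31, 30, 31 days — not constant. Every event is on the 2nd of the month.
Pattern: the 2nd of each month.
Next: February 1999 → February 2, 1999.
March 1999: March 2, 1999.
Next: April 1999 → April 2, 1999.

April 2, 1999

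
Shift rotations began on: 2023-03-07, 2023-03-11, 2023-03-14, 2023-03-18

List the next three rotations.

The gap pattern 4, 3, 4 repeats every 2 events.
These are the Tuesdays and Saturdays of each week.
Next Tuesday: 2023-03-21.
Next Saturday: 2023-03-25.
The following Tuesday is 2023-03-28.

2023-03-21, 2023-03-25, 2023-03-28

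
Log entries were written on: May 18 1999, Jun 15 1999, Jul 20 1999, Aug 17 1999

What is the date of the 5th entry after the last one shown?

Jan 18 2000

All dates are Tuesdays, 28, 35, 28 days apart.
Specifically, the 3rd Tuesday of each month.
September 1999 — 3rd Tuesday is Sep 21 1999.
3rd Tuesday of October 1999: Oct 19 1999.
3rd Tuesday of November 1999: Nov 16 1999.
3rd Tuesday of December 1999: Dec 21 1999.
January 2000 — 3rd Tuesday is Jan 18 2000.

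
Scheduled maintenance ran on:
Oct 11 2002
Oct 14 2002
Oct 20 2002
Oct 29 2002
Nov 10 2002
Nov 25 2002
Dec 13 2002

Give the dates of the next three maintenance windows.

Intervals are 3, 6, 9, 12, 15, 18 days — an arithmetic progression with common difference 3.
Next gap: 21 days. Dec 13 2002 + 21 days = Jan 3 2003.
Next gap: 24 days. Jan 3 2003 + 24 days = Jan 27 2003.
Next gap: 27 days. Jan 27 2003 + 27 days = Feb 23 2003.

Jan 3 2003, Jan 27 2003, Feb 23 2003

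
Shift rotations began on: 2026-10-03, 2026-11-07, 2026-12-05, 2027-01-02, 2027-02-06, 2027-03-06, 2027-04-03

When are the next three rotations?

Gaps: 35, 28, 28, 35, 28, 28 days — a mix of 28 and 35. Every date is a Saturday.
Each is the 1st Saturday of its month.
1st Saturday of May 2027: 2027-05-01.
June 2027 — 1st Saturday is 2027-06-05.
July 2027 — 1st Saturday is 2027-07-03.

2027-05-01, 2027-06-05, 2027-07-03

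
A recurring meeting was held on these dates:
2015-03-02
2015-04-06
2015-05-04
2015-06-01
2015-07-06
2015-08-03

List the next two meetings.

These are Mondays at 28- or 35-day spacing (35, 28, 28, 35, 28).
The pattern: 1st Monday of the month.
1st Monday of September 2015: 2015-09-07.
1st Monday of October 2015: 2015-10-05.

2015-09-07, 2015-10-05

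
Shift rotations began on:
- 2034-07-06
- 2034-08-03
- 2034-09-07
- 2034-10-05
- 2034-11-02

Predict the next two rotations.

These are Thursdays at 28- or 35-day spacing (28, 35, 28, 28).
The pattern: 1st Thursday of the month.
December 2034 — 1st Thursday is 2034-12-07.
1st Thursday of January 2035: 2035-01-04.

2034-12-07, 2035-01-04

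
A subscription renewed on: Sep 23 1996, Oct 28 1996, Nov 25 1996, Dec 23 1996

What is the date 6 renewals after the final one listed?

Jun 23 1997

Gaps: 35, 28, 28 days — a mix of 28 and 35. Every date is a Monday.
Each is the 4th Monday of its month.
January 1997 — 4th Monday is Jan 27 1997.
February 1997 — 4th Monday is Feb 24 1997.
4th Monday of March 1997: Mar 24 1997.
April 1997 — 4th Monday is Apr 28 1997.
May 1997 — 4th Monday is May 26 1997.
June 1997 — 4th Monday is Jun 23 1997.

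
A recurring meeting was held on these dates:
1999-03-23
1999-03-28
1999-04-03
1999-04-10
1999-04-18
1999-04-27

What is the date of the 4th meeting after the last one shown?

1999-06-12

The spacing grows by 1 each time: 5, 6, 7, 8, 9 days.
Next gap: 10 days. 1999-04-27 + 10 days = 1999-05-07.
Next gap: 11 days. 1999-05-07 + 11 days = 1999-05-18.
Next gap: 12 days. 1999-05-18 + 12 days = 1999-05-30.
Next gap: 13 days. 1999-05-30 + 13 days = 1999-06-12.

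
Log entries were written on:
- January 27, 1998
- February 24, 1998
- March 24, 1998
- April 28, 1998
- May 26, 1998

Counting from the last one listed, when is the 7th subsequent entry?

December 22, 1998

All dates are Tuesdays, 28, 28, 35, 28 days apart.
Specifically, the 4th Tuesday of each month.
4th Tuesday of June 1998: June 23, 1998.
4th Tuesday of July 1998: July 28, 1998.
4th Tuesday of August 1998: August 25, 1998.
September 1998 — 4th Tuesday is September 22, 1998.
October 1998 — 4th Tuesday is October 27, 1998.
4th Tuesday of November 1998: November 24, 1998.
4th Tuesday of December 1998: December 22, 1998.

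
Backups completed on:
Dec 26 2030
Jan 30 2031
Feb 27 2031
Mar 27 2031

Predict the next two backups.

All Thursdays; the gaps (35, 28, 28) vary with month length.
This is the last Thursday of each month.
Last Thursday of April 2031: Apr 24 2031.
May 2031 ends with Thursday May 29 2031.

Apr 24 2031, May 29 2031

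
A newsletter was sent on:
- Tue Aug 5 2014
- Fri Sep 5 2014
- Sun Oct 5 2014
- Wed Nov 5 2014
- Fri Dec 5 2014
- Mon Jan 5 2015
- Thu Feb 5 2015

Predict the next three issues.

The day-of-month is always 5 (31, 30, 31, 30, 31, 31 days between events).
So this recurs on the 5th of each month.
Next: March 2015 → Thu Mar 5 2015.
April 2015: Sun Apr 5 2015.
May 2015: Tue May 5 2015.

Thu Mar 5 2015, Sun Apr 5 2015, Tue May 5 2015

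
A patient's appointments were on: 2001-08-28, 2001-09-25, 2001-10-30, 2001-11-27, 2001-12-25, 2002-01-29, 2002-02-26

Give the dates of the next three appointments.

2002-03-26, 2002-04-30, 2002-05-28

Every date is a Tuesday; gaps 28, 35, 28, 28, 35, 28 days.
Each is the last Tuesday of its month (at least one falls on the 29th or later, ruling out '4th Tuesday').
March 2002 ends with Tuesday 2002-03-26.
Last Tuesday of April 2002: 2002-04-30.
May 2002 ends with Tuesday 2002-05-28.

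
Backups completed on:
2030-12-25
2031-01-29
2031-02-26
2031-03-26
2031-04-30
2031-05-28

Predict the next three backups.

Every date is a Wednesday; gaps 35, 28, 28, 35, 28 days.
Each is the last Wednesday of its month (at least one falls on the 29th or later, ruling out '4th Wednesday').
Last Wednesday of June 2031: 2031-06-25.
July 2031 ends with Wednesday 2031-07-30.
August 2031 ends with Wednesday 2031-08-27.

2031-06-25, 2031-07-30, 2031-08-27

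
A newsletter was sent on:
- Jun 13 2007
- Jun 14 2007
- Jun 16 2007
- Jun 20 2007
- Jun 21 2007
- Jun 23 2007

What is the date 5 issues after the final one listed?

Jul 5 2007

Gaps: 1, 2, 4, 1, 2 days — not constant, but cyclic with period 3.
The events fall on every Wednesday, Thursday and Saturday.
The following Wednesday is Jun 27 2007.
The following Thursday is Jun 28 2007.
The following Saturday is Jun 30 2007.
The following Wednesday is Jul 4 2007.
Next Thursday: Jul 5 2007.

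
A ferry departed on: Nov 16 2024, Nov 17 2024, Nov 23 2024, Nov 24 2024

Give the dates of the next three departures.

The gap pattern 1, 6, 1 repeats every 2 events.
These are the Saturdays and Sundays of each week.
The following Saturday is Nov 30 2024.
The following Sunday is Dec 1 2024.
Next Saturday: Dec 7 2024.

Nov 30 2024, Dec 1 2024, Dec 7 2024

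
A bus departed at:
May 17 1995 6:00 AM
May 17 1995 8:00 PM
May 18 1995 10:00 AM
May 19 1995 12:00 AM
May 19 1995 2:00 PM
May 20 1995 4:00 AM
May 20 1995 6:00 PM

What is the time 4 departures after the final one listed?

May 23 1995 2:00 AM

The interval is a steady 14 hours (14, 14, 14, 14, 14, 14).
May 20 1995 6:00 PM + 14 h = May 21 1995 8:00 AM.
May 21 1995 8:00 AM + 14 h = May 21 1995 10:00 PM.
May 21 1995 10:00 PM + 14 h = May 22 1995 12:00 PM.
May 22 1995 12:00 PM + 14 h = May 23 1995 2:00 AM.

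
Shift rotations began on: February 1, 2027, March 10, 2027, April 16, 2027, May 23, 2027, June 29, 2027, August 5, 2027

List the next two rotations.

September 11, 2027; October 18, 2027

The spacing is 37, 37, 37, 37, 37 days — always 37 days.
August 5, 2027 + 37 days = September 11, 2027.
September 11, 2027 + 37 days = October 18, 2027.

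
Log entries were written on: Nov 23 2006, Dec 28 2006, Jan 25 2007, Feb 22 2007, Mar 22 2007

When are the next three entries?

All dates are Thursdays, 35, 28, 28, 28 days apart.
Specifically, the 4th Thursday of each month.
4th Thursday of April 2007: Apr 26 2007.
4th Thursday of May 2007: May 24 2007.
4th Thursday of June 2007: Jun 28 2007.

Apr 26 2007, May 24 2007, Jun 28 2007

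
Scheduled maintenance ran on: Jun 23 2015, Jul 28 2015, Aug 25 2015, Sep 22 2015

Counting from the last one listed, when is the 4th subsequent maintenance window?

Jan 26 2016

All dates are Tuesdays, 35, 28, 28 days apart.
Specifically, the 4th Tuesday of each month.
October 2015 — 4th Tuesday is Oct 27 2015.
November 2015 — 4th Tuesday is Nov 24 2015.
December 2015 — 4th Tuesday is Dec 22 2015.
4th Tuesday of January 2016: Jan 26 2016.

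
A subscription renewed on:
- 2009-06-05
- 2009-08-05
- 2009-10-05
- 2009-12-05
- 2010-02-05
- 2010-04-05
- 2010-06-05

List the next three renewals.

Gaps: 61, 61, 61, 62, 59, 61 days — not constant. Every event is on the 5th of the month.
Pattern: the 5th of every 2 months.
August 2010: 2010-08-05.
October 2010: 2010-10-05.
December 2010: 2010-12-05.

2010-08-05, 2010-10-05, 2010-12-05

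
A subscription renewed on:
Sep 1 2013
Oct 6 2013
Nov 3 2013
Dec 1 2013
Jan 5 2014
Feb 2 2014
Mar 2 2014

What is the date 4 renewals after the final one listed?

All dates are Sundays, 35, 28, 28, 35, 28, 28 days apart.
Specifically, the 1st Sunday of each month.
April 2014 — 1st Sunday is Apr 6 2014.
May 2014 — 1st Sunday is May 4 2014.
1st Sunday of June 2014: Jun 1 2014.
1st Sunday of July 2014: Jul 6 2014.

Jul 6 2014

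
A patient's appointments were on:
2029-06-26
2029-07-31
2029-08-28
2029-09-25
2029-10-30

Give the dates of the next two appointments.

Every date is a Tuesday; gaps 35, 28, 28, 35 days.
Each is the last Tuesday of its month (at least one falls on the 29th or later, ruling out '4th Tuesday').
November 2029 ends with Tuesday 2029-11-27.
Last Tuesday of December 2029: 2029-12-25.

2029-11-27, 2029-12-25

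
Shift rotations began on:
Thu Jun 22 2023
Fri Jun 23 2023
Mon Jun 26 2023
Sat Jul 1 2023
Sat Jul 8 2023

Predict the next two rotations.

Intervals are 1, 3, 5, 7 days — an arithmetic progression with common difference 2.
Next gap: 9 days. Sat Jul 8 2023 + 9 days = Mon Jul 17 2023.
Next gap: 11 days. Mon Jul 17 2023 + 11 days = Fri Jul 28 2023.

Mon Jul 17 2023, Fri Jul 28 2023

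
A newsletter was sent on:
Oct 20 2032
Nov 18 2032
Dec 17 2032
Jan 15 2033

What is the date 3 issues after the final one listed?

Gaps between consecutive events: 29, 29, 29 days — a constant 29-day interval.
Jan 15 2033 + 29 days = Feb 13 2033.
Feb 13 2033 + 29 days = Mar 14 2033.
Mar 14 2033 + 29 days = Apr 12 2033.

Apr 12 2033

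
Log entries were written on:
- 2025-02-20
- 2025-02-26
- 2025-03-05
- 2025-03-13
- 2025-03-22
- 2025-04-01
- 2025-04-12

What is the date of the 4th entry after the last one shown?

2025-06-05

Intervals are 6, 7, 8, 9, 10, 11 days — an arithmetic progression with common difference 1.
Next gap: 12 days. 2025-04-12 + 12 days = 2025-04-24.
Next gap: 13 days. 2025-04-24 + 13 days = 2025-05-07.
Next gap: 14 days. 2025-05-07 + 14 days = 2025-05-21.
Next gap: 15 days. 2025-05-21 + 15 days = 2025-06-05.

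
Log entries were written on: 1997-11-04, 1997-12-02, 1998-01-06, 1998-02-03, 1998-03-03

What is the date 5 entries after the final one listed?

Gaps: 28, 35, 28, 28 days — a mix of 28 and 35. Every date is a Tuesday.
Each is the 1st Tuesday of its month.
1st Tuesday of April 1998: 1998-04-07.
1st Tuesday of May 1998: 1998-05-05.
June 1998 — 1st Tuesday is 1998-06-02.
July 1998 — 1st Tuesday is 1998-07-07.
August 1998 — 1st Tuesday is 1998-08-04.

1998-08-04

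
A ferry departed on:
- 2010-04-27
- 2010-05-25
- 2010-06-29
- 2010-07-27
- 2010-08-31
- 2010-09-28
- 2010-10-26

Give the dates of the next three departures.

These are Tuesdays with 28, 35, 28, 35, 28, 28-day gaps.
Each is the final Tuesday of its month — 2010-06-29 is past the 28th, so '4th Tuesday' doesn't fit.
Last Tuesday of November 2010: 2010-11-30.
December 2010 ends with Tuesday 2010-12-28.
Last Tuesday of January 2011: 2011-01-25.

2010-11-30, 2010-12-28, 2011-01-25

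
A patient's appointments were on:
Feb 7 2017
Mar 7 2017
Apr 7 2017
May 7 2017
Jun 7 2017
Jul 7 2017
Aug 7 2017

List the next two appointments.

Gaps: 28, 31, 30, 31, 30, 31 days — not constant. Every event is on the 7th of the month.
Pattern: the 7th of each month.
September 2017: Sep 7 2017.
October 2017: Oct 7 2017.

Sep 7 2017, Oct 7 2017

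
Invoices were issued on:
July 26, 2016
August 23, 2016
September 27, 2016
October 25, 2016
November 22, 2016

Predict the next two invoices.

December 27, 2016; January 24, 2017

These are Tuesdays at 28- or 35-day spacing (28, 35, 28, 28).
The pattern: 4th Tuesday of the month.
4th Tuesday of December 2016: December 27, 2016.
4th Tuesday of January 2017: January 24, 2017.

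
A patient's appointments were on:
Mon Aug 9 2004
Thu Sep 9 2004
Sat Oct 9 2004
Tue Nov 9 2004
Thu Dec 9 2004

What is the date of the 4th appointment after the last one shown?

The day-of-month is always 9 (31, 30, 31, 30 days between events).
So this recurs on the 9th of each month.
January 2005: Sun Jan 9 2005.
Next: February 2005 → Wed Feb 9 2005.
Next: March 2005 → Wed Mar 9 2005.
April 2005: Sat Apr 9 2005.

Sat Apr 9 2005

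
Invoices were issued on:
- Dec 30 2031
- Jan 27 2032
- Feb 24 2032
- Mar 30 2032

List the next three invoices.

Apr 27 2032, May 25 2032, Jun 29 2032

These are Tuesdays with 28, 28, 35-day gaps.
Each is the final Tuesday of its month — Dec 30 2031 is past the 28th, so '4th Tuesday' doesn't fit.
Last Tuesday of April 2032: Apr 27 2032.
Last Tuesday of May 2032: May 25 2032.
June 2032 ends with Tuesday Jun 29 2032.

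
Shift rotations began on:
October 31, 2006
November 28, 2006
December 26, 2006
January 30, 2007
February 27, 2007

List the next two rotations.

All Tuesdays; the gaps (28, 28, 35, 28) vary with month length.
This is the last Tuesday of each month.
Last Tuesday of March 2007: March 27, 2007.
April 2007 ends with Tuesday April 24, 2007.

March 27, 2007; April 24, 2007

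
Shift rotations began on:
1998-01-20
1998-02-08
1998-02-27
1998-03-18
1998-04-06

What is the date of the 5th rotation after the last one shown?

The spacing is 19, 19, 19, 19 days — always 19 days.
1998-04-06 + 19 days = 1998-04-25.
1998-04-25 + 19 days = 1998-05-14.
1998-05-14 + 19 days = 1998-06-02.
1998-06-02 + 19 days = 1998-06-21.
1998-06-21 + 19 days = 1998-07-10.

1998-07-10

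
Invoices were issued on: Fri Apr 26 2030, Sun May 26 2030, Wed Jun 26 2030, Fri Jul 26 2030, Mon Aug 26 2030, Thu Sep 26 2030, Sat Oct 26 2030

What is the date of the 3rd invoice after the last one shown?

Each date is the 26th; the gaps (30, 31, 30, 31, 31, 30) track the month lengths.
The rule is the 26th of each month.
November 2030: Tue Nov 26 2030.
December 2030: Thu Dec 26 2030.
Next: January 2031 → Sun Jan 26 2031.

Sun Jan 26 2031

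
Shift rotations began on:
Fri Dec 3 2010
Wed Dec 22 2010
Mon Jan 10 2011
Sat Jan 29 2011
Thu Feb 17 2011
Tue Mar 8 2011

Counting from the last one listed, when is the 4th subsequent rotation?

Mon May 23 2011

The spacing is 19, 19, 19, 19, 19 days — always 19 days.
Tue Mar 8 2011 + 19 days = Sun Mar 27 2011.
Sun Mar 27 2011 + 19 days = Fri Apr 15 2011.
Fri Apr 15 2011 + 19 days = Wed May 4 2011.
Wed May 4 2011 + 19 days = Mon May 23 2011.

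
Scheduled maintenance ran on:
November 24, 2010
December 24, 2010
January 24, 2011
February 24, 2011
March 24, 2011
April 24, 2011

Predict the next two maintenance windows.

The day-of-month is always 24 (30, 31, 31, 28, 31 days between events).
So this recurs on the 24th of each month.
May 2011: May 24, 2011.
Next: June 2011 → June 24, 2011.

May 24, 2011; June 24, 2011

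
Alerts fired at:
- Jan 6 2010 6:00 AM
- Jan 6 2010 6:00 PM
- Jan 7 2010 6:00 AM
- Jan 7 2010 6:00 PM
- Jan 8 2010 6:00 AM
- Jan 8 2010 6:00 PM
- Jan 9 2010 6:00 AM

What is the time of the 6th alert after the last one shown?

Gaps: 12, 12, 12, 12, 12, 12 hours — each event is 12 hours after the previous one.
Jan 9 2010 6:00 AM + 12 h = Jan 9 2010 6:00 PM.
Jan 9 2010 6:00 PM + 12 h = Jan 10 2010 6:00 AM.
Jan 10 2010 6:00 AM + 12 h = Jan 10 2010 6:00 PM.
Jan 10 2010 6:00 PM + 12 h = Jan 11 2010 6:00 AM.
Jan 11 2010 6:00 AM + 12 h = Jan 11 2010 6:00 PM.
Jan 11 2010 6:00 PM + 12 h = Jan 12 2010 6:00 AM.

Jan 12 2010 6:00 AM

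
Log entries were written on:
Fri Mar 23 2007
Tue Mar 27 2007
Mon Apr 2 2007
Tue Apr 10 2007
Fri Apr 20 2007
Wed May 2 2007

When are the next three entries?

Intervals are 4, 6, 8, 10, 12 days — an arithmetic progression with common difference 2.
Next gap: 14 days. Wed May 2 2007 + 14 days = Wed May 16 2007.
Next gap: 16 days. Wed May 16 2007 + 16 days = Fri Jun 1 2007.
Next gap: 18 days. Fri Jun 1 2007 + 18 days = Tue Jun 19 2007.

Wed May 16 2007, Fri Jun 1 2007, Tue Jun 19 2007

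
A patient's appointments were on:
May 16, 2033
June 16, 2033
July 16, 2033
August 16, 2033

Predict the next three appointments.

The day-of-month is always 16 (31, 30, 31 days between events).
So this recurs on the 16th of each month.
September 2033: September 16, 2033.
October 2033: October 16, 2033.
November 2033: November 16, 2033.

September 16, 2033; October 16, 2033; November 16, 2033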